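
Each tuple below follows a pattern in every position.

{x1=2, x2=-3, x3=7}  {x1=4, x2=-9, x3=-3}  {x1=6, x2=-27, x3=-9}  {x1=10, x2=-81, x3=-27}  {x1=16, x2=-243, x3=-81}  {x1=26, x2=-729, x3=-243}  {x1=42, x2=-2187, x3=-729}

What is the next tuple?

{x1=68, x2=-6561, x3=-2187}

X1: each term is the sum of the two before it; 2, 4, 6, 10, 16, 26, 42 → 68.
X2: ×3 each step, so -3, -9, -27, -81, -243, -729, -2187 → -6561.
X3: 7, -3, -9, -27, -81, -243, -729 → -2187 (always the previous value of the x2).
So the next tuple is {x1=68, x2=-6561, x3=-2187}.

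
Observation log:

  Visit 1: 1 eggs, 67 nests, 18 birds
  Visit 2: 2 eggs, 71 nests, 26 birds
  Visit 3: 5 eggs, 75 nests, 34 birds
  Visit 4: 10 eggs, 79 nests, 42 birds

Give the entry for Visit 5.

Eggs: differences are 1, 3, 5, … (increasing by 2 each time); 1, 2, 5, 10 → 17.
Nests: 67, 71, 75, 79 → 83 (+4 each step).
Birds: +8 each step, so 18, 26, 34, 42 → 50.
Combining the parts gives 17 eggs, 83 nests, 50 birds.

17 eggs, 83 nests, 50 birds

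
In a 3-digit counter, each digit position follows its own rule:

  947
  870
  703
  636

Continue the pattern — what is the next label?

569

For the first digit, −1 each step, mod 10: 9, 8, 7, 6 → 5.
Second digit goes 4, 7, 0, 3 → 6 (+3 each step, mod 10).
Third digit: 7, 0, 3, 6 → 9 (+3 each step, mod 10).
So the next label is 569.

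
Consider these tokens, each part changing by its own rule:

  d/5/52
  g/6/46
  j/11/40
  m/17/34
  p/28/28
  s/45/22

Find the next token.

v/73/16

Letter: d, g, j, m, p, s → v (letters move forward 3 places in the alphabet).
For the second component, each term is the sum of the two before it: 5, 6, 11, 17, 28, 45 → 73.
For the third component, −6 each step: 52, 46, 40, 34, 28, 22 → 16.
Combining the parts gives v/73/16.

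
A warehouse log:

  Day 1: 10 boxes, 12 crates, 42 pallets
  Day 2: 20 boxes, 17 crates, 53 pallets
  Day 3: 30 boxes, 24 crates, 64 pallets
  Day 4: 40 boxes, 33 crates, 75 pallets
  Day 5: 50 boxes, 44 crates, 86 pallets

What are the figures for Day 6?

60 boxes, 57 crates, 97 pallets

Boxes — +10 each step: 10, 20, 30, 40, 50 → 60.
Crates: differences are 5, 7, 9, … (increasing by 2 each time), so 12, 17, 24, 33, 44 → 57.
Pallets — +11 each step: 42, 53, 64, 75, 86 → 97.
Putting it together: 60 boxes, 57 crates, 97 pallets.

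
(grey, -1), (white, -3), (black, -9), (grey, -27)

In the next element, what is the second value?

Second value: -1, -3, -9, -27 → -81 (×3 each step).

-81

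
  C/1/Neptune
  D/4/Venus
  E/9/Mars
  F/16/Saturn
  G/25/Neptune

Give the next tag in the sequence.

Letter: letters move forward 1 place in the alphabet; C, D, E, F, G → H.
For the second component, perfect squares: 1², 2², 3², …: 1, 4, 9, 16, 25 → 36.
Planet: repeats Neptune → Venus → Mars → Saturn; Neptune, Venus, Mars, Saturn, Neptune → Venus.
Putting it together: H/36/Venus.

H/36/Venus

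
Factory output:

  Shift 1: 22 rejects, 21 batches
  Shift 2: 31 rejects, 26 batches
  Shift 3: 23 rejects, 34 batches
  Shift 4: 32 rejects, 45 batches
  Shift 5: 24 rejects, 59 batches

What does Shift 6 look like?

Rejects goes 22, 31, 23, 32, 24 → 33 (alternating steps +9, −8, +9, −8, …).
Batches: differences are 5, 8, 11, … (increasing by 3 each time); 21, 26, 34, 45, 59 → 76.
Putting it together: 33 rejects, 76 batches.

33 rejects, 76 batches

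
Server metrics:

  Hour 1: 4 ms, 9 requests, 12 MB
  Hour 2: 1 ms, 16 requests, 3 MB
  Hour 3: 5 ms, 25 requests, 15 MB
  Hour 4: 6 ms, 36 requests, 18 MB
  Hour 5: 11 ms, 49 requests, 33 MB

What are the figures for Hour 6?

17 ms, 64 requests, 51 MB

For the ms, each term is the sum of the two before it: 4, 1, 5, 6, 11 → 17.
Requests goes 9, 16, 25, 36, 49 → 64 (perfect squares: 3², 4², 5², …).
For the MB, always 3 × the ms: 12, 3, 15, 18, 33 → 51.
Putting it together: 17 ms, 64 requests, 51 MB.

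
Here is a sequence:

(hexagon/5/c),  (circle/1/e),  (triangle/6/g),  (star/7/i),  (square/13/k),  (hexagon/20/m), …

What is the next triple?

Shape: repeats hexagon → circle → triangle → star → square; hexagon, circle, triangle, star, square, hexagon → circle.
Second part: each term is the sum of the two before it, so 5, 1, 6, 7, 13, 20 → 33.
For the letter, letters move forward 2 places in the alphabet: c, e, g, i, k, m → o.
Combining the parts gives (circle/33/o).

(circle/33/o)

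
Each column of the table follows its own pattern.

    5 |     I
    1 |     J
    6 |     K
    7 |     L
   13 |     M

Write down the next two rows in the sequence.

20  N; 33  O

First component: 5, 1, 6, 7, 13 → 20 → 33 (each term is the sum of the two before it).
Letter: letters move forward 1 place in the alphabet; I, J, K, L, M → N → O.
Putting the parts together: 20  N and then 33  O.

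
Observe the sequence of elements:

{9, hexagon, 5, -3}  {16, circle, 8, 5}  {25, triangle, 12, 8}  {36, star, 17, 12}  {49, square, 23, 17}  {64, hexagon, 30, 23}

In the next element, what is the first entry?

81

First entry: perfect squares: 3², 4², 5², …; 9, 16, 25, 36, 49, 64 → 81.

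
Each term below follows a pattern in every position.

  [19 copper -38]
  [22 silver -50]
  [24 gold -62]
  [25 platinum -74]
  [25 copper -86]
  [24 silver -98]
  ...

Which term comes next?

[22 gold -110]

First part: 19, 22, 24, 25, 25, 24 → 22 (differences are 3, 2, 1, … (decreasing by 1 each time)).
Metal: repeats copper → silver → gold → platinum, so copper, silver, gold, platinum, copper, silver → gold.
Third part — −12 each step: -38, -50, -62, -74, -86, -98 → -110.
Combining the parts gives [22 gold -110].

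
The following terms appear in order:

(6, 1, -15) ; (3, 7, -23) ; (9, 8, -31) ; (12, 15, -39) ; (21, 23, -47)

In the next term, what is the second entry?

Second entry: each term is the sum of the two before it; 1, 7, 8, 15, 23 → 38.

38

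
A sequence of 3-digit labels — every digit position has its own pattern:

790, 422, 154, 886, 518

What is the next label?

For the first digit, −3 each step, mod 10: 7, 4, 1, 8, 5 → 2.
Second digit goes 9, 2, 5, 8, 1 → 4 (+3 each step, mod 10).
Third digit: 0, 2, 4, 6, 8 → 0 (+2 each step, mod 10).
Putting it together: 240.

240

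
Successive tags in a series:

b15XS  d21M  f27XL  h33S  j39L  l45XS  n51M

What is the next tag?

Letter — letters move forward 2 places in the alphabet: b, d, f, h, j, l, n → p.
Second component goes 15, 21, 27, 33, 39, 45, 51 → 57 (+6 each step).
For the size, repeats XS → M → XL → S → L: XS, M, XL, S, L, XS, M → XL.
Combining the parts gives p57XL.

p57XL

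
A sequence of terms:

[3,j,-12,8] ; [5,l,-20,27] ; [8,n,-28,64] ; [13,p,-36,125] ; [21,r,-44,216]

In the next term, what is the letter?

First component: 3, 5, 8, 13, 21 → 34 (each term is the sum of the two before it).
Letter: j, l, n, p, r → t (letters move forward 2 places in the alphabet).
Third component: -12, -20, -28, -36, -44 → -52 (−8 each step).
Fourth component goes 8, 27, 64, 125, 216 → 343 (perfect cubes: 2³, 3³, 4³, …).

t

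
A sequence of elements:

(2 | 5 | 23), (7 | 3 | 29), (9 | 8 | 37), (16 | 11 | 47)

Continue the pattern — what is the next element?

(25 | 19 | 59)

First entry goes 2, 7, 9, 16 → 25 (each term is the sum of the two before it).
For the second entry, each term is the sum of the two before it: 5, 3, 8, 11 → 19.
Third entry — differences are 6, 8, 10, … (increasing by 2 each time): 23, 29, 37, 47 → 59.
Putting it together: (25 | 19 | 59).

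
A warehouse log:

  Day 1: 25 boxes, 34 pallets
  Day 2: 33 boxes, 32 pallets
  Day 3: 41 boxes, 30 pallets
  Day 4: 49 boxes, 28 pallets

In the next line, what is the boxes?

Boxes: +8 each step, so 25, 33, 41, 49 → 57.

57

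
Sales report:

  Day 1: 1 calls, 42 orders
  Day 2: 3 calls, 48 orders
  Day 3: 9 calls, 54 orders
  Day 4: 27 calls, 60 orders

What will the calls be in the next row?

Calls: 1, 3, 9, 27 → 81 (×3 each step).

81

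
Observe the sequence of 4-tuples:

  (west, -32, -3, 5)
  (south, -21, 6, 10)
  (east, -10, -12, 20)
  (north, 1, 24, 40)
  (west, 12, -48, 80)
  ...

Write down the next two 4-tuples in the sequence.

(south, 23, 96, 160), (east, 34, -192, 320)

Direction: repeats west → south → east → north; west, south, east, north, west → south → east.
Second entry goes -32, -21, -10, 1, 12 → 23 → 34 (+11 each step).
For the third entry, ×(-2) each step: -3, 6, -12, 24, -48 → 96 → -192.
For the fourth entry, ×2 each step: 5, 10, 20, 40, 80 → 160 → 320.
Putting the parts together: (south, 23, 96, 160) and then (east, 34, -192, 320).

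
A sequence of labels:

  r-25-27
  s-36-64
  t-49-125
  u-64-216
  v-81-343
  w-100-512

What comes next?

Letter: letters move forward 1 place in the alphabet, so r, s, t, u, v, w → x.
For the second component, perfect squares: 5², 6², 7², …: 25, 36, 49, 64, 81, 100 → 121.
Third component: 27, 64, 125, 216, 343, 512 → 729 (perfect cubes: 3³, 4³, 5³, …).
Putting it together: x-121-729.

x-121-729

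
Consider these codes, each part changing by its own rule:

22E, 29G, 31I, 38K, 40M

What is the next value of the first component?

For the first component, alternating steps +7, +2, +7, +2, …: 22, 29, 31, 38, 40 → 47.

47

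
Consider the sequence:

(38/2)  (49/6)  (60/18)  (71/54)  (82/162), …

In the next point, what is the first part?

First part: +11 each step, so 38, 49, 60, 71, 82 → 93.
For the second part, ×3 each step: 2, 6, 18, 54, 162 → 486.

93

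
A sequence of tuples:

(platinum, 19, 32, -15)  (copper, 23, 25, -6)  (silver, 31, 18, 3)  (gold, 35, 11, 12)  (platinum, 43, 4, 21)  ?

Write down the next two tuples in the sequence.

(copper, 47, -3, 30), (silver, 55, -10, 39)

Metal: repeats platinum → copper → silver → gold; platinum, copper, silver, gold, platinum → copper → silver.
Second component — alternating steps +4, +8, +4, +8, …: 19, 23, 31, 35, 43 → 47 → 55.
Third component: −7 each step, so 32, 25, 18, 11, 4 → -3 → -10.
For the fourth component, +9 each step: -15, -6, 3, 12, 21 → 30 → 39.
Putting the parts together: (copper, 47, -3, 30) and then (silver, 55, -10, 39).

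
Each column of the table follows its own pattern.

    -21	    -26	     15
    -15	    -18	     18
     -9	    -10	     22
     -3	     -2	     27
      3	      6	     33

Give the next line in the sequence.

9  14  40

First component: -21, -15, -9, -3, 3 → 9 (+6 each step).
For the second component, +8 each step: -26, -18, -10, -2, 6 → 14.
Third component: differences are 3, 4, 5, … (increasing by 1 each time); 15, 18, 22, 27, 33 → 40.
Combining the parts gives 9  14  40.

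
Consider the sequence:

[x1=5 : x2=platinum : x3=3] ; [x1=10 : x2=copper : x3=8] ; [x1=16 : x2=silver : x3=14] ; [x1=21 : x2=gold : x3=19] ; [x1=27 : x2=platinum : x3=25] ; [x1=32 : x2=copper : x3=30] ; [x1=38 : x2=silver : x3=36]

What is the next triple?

[x1=43 : x2=gold : x3=41]

X1 — alternating steps +5, +6, +5, +6, …: 5, 10, 16, 21, 27, 32, 38 → 43.
X2: platinum, copper, silver, gold, platinum, copper, silver → gold (repeats platinum → copper → silver → gold).
X3: 3, 8, 14, 19, 25, 30, 36 → 41 (always 2 less than the x1).
Combining the parts gives [x1=43 : x2=gold : x3=41].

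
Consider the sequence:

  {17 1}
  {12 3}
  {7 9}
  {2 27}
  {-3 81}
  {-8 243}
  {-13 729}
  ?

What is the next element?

{-18 2187}

For the first component, −5 each step: 17, 12, 7, 2, -3, -8, -13 → -18.
Second component — ×3 each step: 1, 3, 9, 27, 81, 243, 729 → 2187.
Putting it together: {-18 2187}.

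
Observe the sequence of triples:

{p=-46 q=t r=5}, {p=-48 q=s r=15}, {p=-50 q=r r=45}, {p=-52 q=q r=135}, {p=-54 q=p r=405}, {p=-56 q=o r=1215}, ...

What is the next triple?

For the p, −2 each step: -46, -48, -50, -52, -54, -56 → -58.
For the q, letters move back 1 place in the alphabet: t, s, r, q, p, o → n.
R: ×3 each step; 5, 15, 45, 135, 405, 1215 → 3645.
Putting it together: {p=-58 q=n r=3645}.

{p=-58 q=n r=3645}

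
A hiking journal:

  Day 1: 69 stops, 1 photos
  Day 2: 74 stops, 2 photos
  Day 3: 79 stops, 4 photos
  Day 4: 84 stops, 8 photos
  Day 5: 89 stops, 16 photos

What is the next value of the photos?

32

Photos goes 1, 2, 4, 8, 16 → 32 (×2 each step).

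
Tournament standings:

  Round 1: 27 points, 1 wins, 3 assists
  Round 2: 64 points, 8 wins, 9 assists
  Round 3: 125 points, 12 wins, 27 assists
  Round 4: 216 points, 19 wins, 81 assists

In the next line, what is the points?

343

Points: perfect cubes: 3³, 4³, 5³, …, so 27, 64, 125, 216 → 343.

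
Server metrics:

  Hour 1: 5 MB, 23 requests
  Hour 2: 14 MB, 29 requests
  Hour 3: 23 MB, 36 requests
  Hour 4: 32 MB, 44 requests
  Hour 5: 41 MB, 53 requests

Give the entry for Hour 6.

50 MB, 63 requests

MB goes 5, 14, 23, 32, 41 → 50 (+9 each step).
For the requests, differences are 6, 7, 8, … (increasing by 1 each time): 23, 29, 36, 44, 53 → 63.
Combining the parts gives 50 MB, 63 requests.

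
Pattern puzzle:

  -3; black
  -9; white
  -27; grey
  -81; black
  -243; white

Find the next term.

-729; grey

First coordinate: ×3 each step; -3, -9, -27, -81, -243 → -729.
For the shade, repeats black → white → grey: black, white, grey, black, white → grey.
Combining the parts gives -729; grey.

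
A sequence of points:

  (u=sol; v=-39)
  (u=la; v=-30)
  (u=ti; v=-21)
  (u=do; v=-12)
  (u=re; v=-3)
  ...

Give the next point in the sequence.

(u=mi; v=6)

U: runs through the solfège scale do→ti; sol, la, ti, do, re → mi.
V goes -39, -30, -21, -12, -3 → 6 (+9 each step).
Putting it together: (u=mi; v=6).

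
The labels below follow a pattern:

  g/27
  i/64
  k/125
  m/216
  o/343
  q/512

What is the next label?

Letter goes g, i, k, m, o, q → s (letters move forward 2 places in the alphabet).
Second component goes 27, 64, 125, 216, 343, 512 → 729 (perfect cubes: 3³, 4³, 5³, …).
So the next label is s/729.

s/729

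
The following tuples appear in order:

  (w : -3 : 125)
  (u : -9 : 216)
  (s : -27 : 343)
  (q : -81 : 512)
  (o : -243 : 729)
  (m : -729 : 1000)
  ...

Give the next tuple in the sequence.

Letter: letters move back 2 places in the alphabet, so w, u, s, q, o, m → k.
For the second value, ×3 each step: -3, -9, -27, -81, -243, -729 → -2187.
For the third value, perfect cubes: 5³, 6³, 7³, …: 125, 216, 343, 512, 729, 1000 → 1331.
Putting it together: (k : -2187 : 1331).

(k : -2187 : 1331)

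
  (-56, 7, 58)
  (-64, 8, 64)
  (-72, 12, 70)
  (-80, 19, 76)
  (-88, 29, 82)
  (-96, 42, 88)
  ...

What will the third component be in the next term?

94

Third component goes 58, 64, 70, 76, 82, 88 → 94 (+6 each step).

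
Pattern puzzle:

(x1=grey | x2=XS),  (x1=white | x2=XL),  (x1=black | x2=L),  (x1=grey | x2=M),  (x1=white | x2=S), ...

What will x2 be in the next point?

XS

X1 — repeats grey → white → black: grey, white, black, grey, white → black.
For the x2, runs backward through clothing sizes XS→XL: XS, XL, L, M, S → XS.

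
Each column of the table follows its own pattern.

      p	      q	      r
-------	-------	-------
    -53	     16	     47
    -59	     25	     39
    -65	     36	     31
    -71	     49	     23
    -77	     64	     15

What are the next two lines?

-83  81  7; -89  100  -1

For the column p, −6 each step: -53, -59, -65, -71, -77 → -83 → -89.
Column q goes 16, 25, 36, 49, 64 → 81 → 100 (perfect squares: 4², 5², 6², …).
Column r: −8 each step; 47, 39, 31, 23, 15 → 7 → -1.
Putting the parts together: -83  81  7 and then -89  100  -1.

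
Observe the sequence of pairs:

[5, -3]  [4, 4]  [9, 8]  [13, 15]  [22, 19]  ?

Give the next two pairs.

[35, 26], [57, 30]

First part: 5, 4, 9, 13, 22 → 35 → 57 (each term is the sum of the two before it).
For the second part, alternating steps +7, +4, +7, +4, …: -3, 4, 8, 15, 19 → 26 → 30.
So the next two pairs are [35, 26] and [57, 30].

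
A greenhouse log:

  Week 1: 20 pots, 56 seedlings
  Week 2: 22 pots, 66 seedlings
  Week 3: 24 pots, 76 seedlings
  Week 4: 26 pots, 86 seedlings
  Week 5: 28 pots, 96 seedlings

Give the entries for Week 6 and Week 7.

Pots — +2 each step: 20, 22, 24, 26, 28 → 30 → 32.
For the seedlings, +10 each step: 56, 66, 76, 86, 96 → 106 → 116.
Putting the parts together: 30 pots, 106 seedlings and then 32 pots, 116 seedlings.

30 pots, 106 seedlings; 32 pots, 116 seedlings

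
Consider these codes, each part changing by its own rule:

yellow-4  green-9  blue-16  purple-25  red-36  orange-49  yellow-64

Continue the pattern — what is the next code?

green-81

Colour: yellow, green, blue, purple, red, orange, yellow → green (repeats yellow → green → blue → purple → red → orange).
Second component: perfect squares: 2², 3², 4², …; 4, 9, 16, 25, 36, 49, 64 → 81.
Putting it together: green-81.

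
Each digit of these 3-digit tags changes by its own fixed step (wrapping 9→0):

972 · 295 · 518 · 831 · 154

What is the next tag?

477

First digit: 9, 2, 5, 8, 1 → 4 (+3 each step, mod 10).
Second digit: 7, 9, 1, 3, 5 → 7 (+2 each step, mod 10).
Third digit goes 2, 5, 8, 1, 4 → 7 (+3 each step, mod 10).
So the next tag is 477.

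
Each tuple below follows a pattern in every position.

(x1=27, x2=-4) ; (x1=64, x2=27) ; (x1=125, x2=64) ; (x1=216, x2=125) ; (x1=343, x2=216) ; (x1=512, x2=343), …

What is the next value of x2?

512

X1: perfect cubes: 3³, 4³, 5³, …; 27, 64, 125, 216, 343, 512 → 729.
X2: always the previous value of the x1; -4, 27, 64, 125, 216, 343 → 512.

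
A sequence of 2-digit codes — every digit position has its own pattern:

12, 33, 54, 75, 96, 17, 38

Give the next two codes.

59, 70

First digit: +2 each step, mod 10, so 1, 3, 5, 7, 9, 1, 3 → 5 → 7.
Second digit: +1 each step, mod 10, so 2, 3, 4, 5, 6, 7, 8 → 9 → 0.
So the next two codes are 59 and 70.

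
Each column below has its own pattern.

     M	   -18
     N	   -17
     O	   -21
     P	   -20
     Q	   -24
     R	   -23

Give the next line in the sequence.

Letter goes M, N, O, P, Q, R → S (letters move forward 1 place in the alphabet).
Second component goes -18, -17, -21, -20, -24, -23 → -27 (alternating steps +1, −4, +1, −4, …).
Putting it together: S  -27.

S  -27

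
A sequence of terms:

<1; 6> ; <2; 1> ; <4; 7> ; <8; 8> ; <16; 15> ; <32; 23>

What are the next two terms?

For the first part, ×2 each step: 1, 2, 4, 8, 16, 32 → 64 → 128.
Second part: 6, 1, 7, 8, 15, 23 → 38 → 61 (each term is the sum of the two before it).
So the next two terms are <64; 38> and <128; 61>.

<64; 38>, <128; 61>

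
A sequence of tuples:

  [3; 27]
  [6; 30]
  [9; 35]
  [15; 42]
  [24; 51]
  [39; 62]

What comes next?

[63; 75]

First component: 3, 6, 9, 15, 24, 39 → 63 (each term is the sum of the two before it).
Second component: differences are 3, 5, 7, … (increasing by 2 each time); 27, 30, 35, 42, 51, 62 → 75.
Combining the parts gives [63; 75].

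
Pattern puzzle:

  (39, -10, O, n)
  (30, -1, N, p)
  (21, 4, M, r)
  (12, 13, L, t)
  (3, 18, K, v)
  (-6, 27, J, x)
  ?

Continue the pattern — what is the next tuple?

(-15, 32, I, z)

For the first value, −9 each step: 39, 30, 21, 12, 3, -6 → -15.
Second value: -10, -1, 4, 13, 18, 27 → 32 (alternating steps +9, +5, +9, +5, …).
First letter goes O, N, M, L, K, J → I (letters move back 1 place in the alphabet).
For the second letter, letters move forward 2 places in the alphabet: n, p, r, t, v, x → z.
So the next tuple is (-15, 32, I, z).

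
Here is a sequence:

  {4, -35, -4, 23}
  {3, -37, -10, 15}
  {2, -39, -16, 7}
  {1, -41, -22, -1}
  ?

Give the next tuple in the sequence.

{0, -43, -28, -9}

For the first part, −1 each step: 4, 3, 2, 1 → 0.
Second part: −2 each step, so -35, -37, -39, -41 → -43.
Third part: −6 each step; -4, -10, -16, -22 → -28.
Fourth part goes 23, 15, 7, -1 → -9 (−8 each step).
So the next tuple is {0, -43, -28, -9}.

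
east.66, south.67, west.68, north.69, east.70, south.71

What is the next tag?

west.72

For the direction, repeats east → south → west → north: east, south, west, north, east, south → west.
Second component goes 66, 67, 68, 69, 70, 71 → 72 (+1 each step).
Combining the parts gives west.72.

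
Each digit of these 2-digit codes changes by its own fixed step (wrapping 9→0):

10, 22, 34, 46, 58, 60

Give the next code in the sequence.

72

For the first digit, +1 each step, mod 10: 1, 2, 3, 4, 5, 6 → 7.
Second digit goes 0, 2, 4, 6, 8, 0 → 2 (+2 each step, mod 10).
So the next code is 72.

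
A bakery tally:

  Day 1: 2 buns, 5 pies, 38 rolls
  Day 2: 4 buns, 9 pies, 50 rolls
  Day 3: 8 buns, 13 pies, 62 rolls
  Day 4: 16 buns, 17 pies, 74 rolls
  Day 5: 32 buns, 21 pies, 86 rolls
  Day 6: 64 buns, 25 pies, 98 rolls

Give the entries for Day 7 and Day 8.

Buns: 2, 4, 8, 16, 32, 64 → 128 → 256 (×2 each step).
Pies: +4 each step, so 5, 9, 13, 17, 21, 25 → 29 → 33.
Rolls — +12 each step: 38, 50, 62, 74, 86, 98 → 110 → 122.
Putting the parts together: 128 buns, 29 pies, 110 rolls and then 256 buns, 33 pies, 122 rolls.

128 buns, 29 pies, 110 rolls; 256 buns, 33 pies, 122 rolls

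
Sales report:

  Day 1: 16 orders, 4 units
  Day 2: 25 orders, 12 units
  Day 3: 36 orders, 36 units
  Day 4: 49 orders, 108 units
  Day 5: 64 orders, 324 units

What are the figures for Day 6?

Orders goes 16, 25, 36, 49, 64 → 81 (perfect squares: 4², 5², 6², …).
Units: ×3 each step, so 4, 12, 36, 108, 324 → 972.
Combining the parts gives 81 orders, 972 units.

81 orders, 972 units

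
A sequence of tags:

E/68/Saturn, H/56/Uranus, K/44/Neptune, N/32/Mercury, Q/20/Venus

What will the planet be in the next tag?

Letter: letters move forward 3 places in the alphabet; E, H, K, N, Q → T.
Second component — −12 each step: 68, 56, 44, 32, 20 → 8.
Planet: Saturn, Uranus, Neptune, Mercury, Venus → Earth (runs through the planets Mercury→Neptune).

Earth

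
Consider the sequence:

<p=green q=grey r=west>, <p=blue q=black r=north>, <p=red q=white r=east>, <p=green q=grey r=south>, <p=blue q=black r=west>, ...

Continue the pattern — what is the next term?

<p=red q=white r=north>

P: green, blue, red, green, blue → red (repeats green → blue → red).
Q goes grey, black, white, grey, black → white (repeats grey → black → white).
R: repeats west → north → east → south; west, north, east, south, west → north.
So the next term is <p=red q=white r=north>.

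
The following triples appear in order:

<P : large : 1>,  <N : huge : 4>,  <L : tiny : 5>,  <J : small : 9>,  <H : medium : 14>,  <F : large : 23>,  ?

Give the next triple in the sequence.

For the letter, letters move back 2 places in the alphabet: P, N, L, J, H, F → D.
Size: repeats large → huge → tiny → small → medium; large, huge, tiny, small, medium, large → huge.
Third entry: each term is the sum of the two before it; 1, 4, 5, 9, 14, 23 → 37.
Putting it together: <D : huge : 37>.

<D : huge : 37>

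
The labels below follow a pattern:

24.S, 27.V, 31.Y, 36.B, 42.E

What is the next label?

49.H

First component: differences are 3, 4, 5, … (increasing by 1 each time), so 24, 27, 31, 36, 42 → 49.
Letter: S, V, Y, B, E → H (letters move forward 3 places in the alphabet, wrapping Z→A).
Putting it together: 49.H.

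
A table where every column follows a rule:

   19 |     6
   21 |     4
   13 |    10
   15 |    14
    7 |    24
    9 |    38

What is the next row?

1  62

First component: alternating steps +2, −8, +2, −8, …; 19, 21, 13, 15, 7, 9 → 1.
Second component — each term is the sum of the two before it: 6, 4, 10, 14, 24, 38 → 62.
Putting it together: 1  62.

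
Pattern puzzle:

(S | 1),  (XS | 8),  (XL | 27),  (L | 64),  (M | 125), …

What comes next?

(S | 216)

Size: S, XS, XL, L, M → S (runs backward through clothing sizes XS→XL).
Second entry: 1, 8, 27, 64, 125 → 216 (perfect cubes: 1³, 2³, 3³, …).
So the next element is (S | 216).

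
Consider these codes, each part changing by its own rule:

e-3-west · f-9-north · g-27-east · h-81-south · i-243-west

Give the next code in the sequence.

Letter: letters move forward 1 place in the alphabet; e, f, g, h, i → j.
Second component: ×3 each step, so 3, 9, 27, 81, 243 → 729.
Direction: repeats west → north → east → south; west, north, east, south, west → north.
So the next code is j-729-north.

j-729-north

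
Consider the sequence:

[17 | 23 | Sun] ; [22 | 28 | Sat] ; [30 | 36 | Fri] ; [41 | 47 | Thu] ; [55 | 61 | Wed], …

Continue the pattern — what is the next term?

First coordinate goes 17, 22, 30, 41, 55 → 72 (differences are 5, 8, 11, … (increasing by 3 each time)).
Second coordinate goes 23, 28, 36, 47, 61 → 78 (always 6 more than the first coordinate).
For the day, runs backward through the weekdays Mon→Sun: Sun, Sat, Fri, Thu, Wed → Tue.
So the next term is [72 | 78 | Tue].

[72 | 78 | Tue]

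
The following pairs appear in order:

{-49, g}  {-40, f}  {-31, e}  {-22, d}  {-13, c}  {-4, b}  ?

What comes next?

{5, a}

First value — +9 each step: -49, -40, -31, -22, -13, -4 → 5.
Letter — letters move back 1 place in the alphabet: g, f, e, d, c, b → a.
So the next pair is {5, a}.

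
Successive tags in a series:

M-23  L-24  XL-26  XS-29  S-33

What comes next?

M-38

Size: runs through clothing sizes XS→XL, so M, L, XL, XS, S → M.
Second component: differences are 1, 2, 3, … (increasing by 1 each time); 23, 24, 26, 29, 33 → 38.
Putting it together: M-38.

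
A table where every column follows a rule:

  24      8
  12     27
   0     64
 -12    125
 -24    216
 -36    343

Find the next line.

-48  512

First component goes 24, 12, 0, -12, -24, -36 → -48 (−12 each step).
Second component goes 8, 27, 64, 125, 216, 343 → 512 (perfect cubes: 2³, 3³, 4³, …).
Combining the parts gives -48  512.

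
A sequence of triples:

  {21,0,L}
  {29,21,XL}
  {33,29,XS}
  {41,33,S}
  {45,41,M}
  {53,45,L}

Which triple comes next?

{57,53,XL}

First entry: alternating steps +8, +4, +8, +4, …, so 21, 29, 33, 41, 45, 53 → 57.
Second entry: 0, 21, 29, 33, 41, 45 → 53 (always the previous value of the first entry).
Size: repeats L → XL → XS → S → M; L, XL, XS, S, M, L → XL.
Combining the parts gives {57,53,XL}.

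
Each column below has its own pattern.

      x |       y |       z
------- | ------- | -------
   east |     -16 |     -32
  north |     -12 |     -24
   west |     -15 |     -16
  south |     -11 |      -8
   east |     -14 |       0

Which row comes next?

north  -10  8

Column x goes east, north, west, south, east → north (repeats east → north → west → south).
Column y: alternating steps +4, −3, +4, −3, …, so -16, -12, -15, -11, -14 → -10.
Column z: +8 each step, so -32, -24, -16, -8, 0 → 8.
Putting it together: north  -10  8.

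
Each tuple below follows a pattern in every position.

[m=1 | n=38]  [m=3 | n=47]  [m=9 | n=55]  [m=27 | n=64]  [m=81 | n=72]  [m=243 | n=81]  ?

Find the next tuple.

[m=729 | n=89]

M — ×3 each step: 1, 3, 9, 27, 81, 243 → 729.
N — alternating steps +9, +8, +9, +8, …: 38, 47, 55, 64, 72, 81 → 89.
So the next tuple is [m=729 | n=89].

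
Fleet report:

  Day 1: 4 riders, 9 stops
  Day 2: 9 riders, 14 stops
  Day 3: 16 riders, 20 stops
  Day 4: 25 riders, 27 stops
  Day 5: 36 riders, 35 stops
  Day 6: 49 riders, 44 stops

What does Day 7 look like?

Riders: perfect squares: 2², 3², 4², …; 4, 9, 16, 25, 36, 49 → 64.
Stops goes 9, 14, 20, 27, 35, 44 → 54 (differences are 5, 6, 7, … (increasing by 1 each time)).
Combining the parts gives 64 riders, 54 stops.

64 riders, 54 stops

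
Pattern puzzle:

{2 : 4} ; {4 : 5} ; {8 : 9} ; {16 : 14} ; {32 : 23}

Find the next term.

First coordinate: ×2 each step, so 2, 4, 8, 16, 32 → 64.
Second coordinate: each term is the sum of the two before it, so 4, 5, 9, 14, 23 → 37.
Putting it together: {64 : 37}.

{64 : 37}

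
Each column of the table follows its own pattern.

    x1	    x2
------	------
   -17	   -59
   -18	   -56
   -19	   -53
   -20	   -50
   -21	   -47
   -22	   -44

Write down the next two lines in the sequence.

Column x1: −1 each step; -17, -18, -19, -20, -21, -22 → -23 → -24.
For the column x2, +3 each step: -59, -56, -53, -50, -47, -44 → -41 → -38.
Putting the parts together: -23  -41 and then -24  -38.

-23  -41; -24  -38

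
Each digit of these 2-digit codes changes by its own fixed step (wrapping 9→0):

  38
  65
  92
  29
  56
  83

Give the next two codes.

First digit: 3, 6, 9, 2, 5, 8 → 1 → 4 (+3 each step, mod 10).
For the second digit, −3 each step, mod 10: 8, 5, 2, 9, 6, 3 → 0 → 7.
Putting the parts together: 10 and then 47.

10 then 47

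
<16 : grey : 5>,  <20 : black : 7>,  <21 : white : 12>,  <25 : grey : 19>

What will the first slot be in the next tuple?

For the first slot, alternating steps +4, +1, +4, +1, …: 16, 20, 21, 25 → 26.

26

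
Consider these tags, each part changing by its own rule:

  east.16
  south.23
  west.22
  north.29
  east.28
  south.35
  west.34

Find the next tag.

Direction: repeats east → south → west → north; east, south, west, north, east, south, west → north.
Second component: 16, 23, 22, 29, 28, 35, 34 → 41 (alternating steps +7, −1, +7, −1, …).
Putting it together: north.41.

north.41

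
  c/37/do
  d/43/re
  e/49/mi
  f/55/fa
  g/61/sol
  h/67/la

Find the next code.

Letter — letters move forward 1 place in the alphabet: c, d, e, f, g, h → i.
Second component: 37, 43, 49, 55, 61, 67 → 73 (+6 each step).
Note: runs through the solfège scale do→ti, so do, re, mi, fa, sol, la → ti.
So the next code is i/73/ti.

i/73/ti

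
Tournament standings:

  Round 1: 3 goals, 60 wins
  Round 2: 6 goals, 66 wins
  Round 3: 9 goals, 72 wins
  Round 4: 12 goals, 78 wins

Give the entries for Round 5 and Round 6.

Goals: 3, 6, 9, 12 → 15 → 18 (+3 each step).
Wins — +6 each step: 60, 66, 72, 78 → 84 → 90.
So the next two rows are 15 goals, 84 wins and 18 goals, 90 wins.

15 goals, 84 wins; 18 goals, 90 wins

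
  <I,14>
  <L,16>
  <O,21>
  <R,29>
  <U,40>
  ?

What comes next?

<X,54>

Letter: letters move forward 3 places in the alphabet; I, L, O, R, U → X.
Second component — differences are 2, 5, 8, … (increasing by 3 each time): 14, 16, 21, 29, 40 → 54.
So the next pair is <X,54>.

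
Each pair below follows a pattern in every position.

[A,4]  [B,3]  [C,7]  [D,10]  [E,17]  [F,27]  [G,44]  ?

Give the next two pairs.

[H,71], [I,115]

Letter goes A, B, C, D, E, F, G → H → I (letters move forward 1 place in the alphabet).
For the second value, each term is the sum of the two before it: 4, 3, 7, 10, 17, 27, 44 → 71 → 115.
So the next two pairs are [H,71] and [I,115].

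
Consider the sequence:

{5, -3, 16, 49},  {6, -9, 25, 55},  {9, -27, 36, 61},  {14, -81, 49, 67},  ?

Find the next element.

First value goes 5, 6, 9, 14 → 21 (differences are 1, 3, 5, … (increasing by 2 each time)).
For the second value, ×3 each step: -3, -9, -27, -81 → -243.
Third value goes 16, 25, 36, 49 → 64 (perfect squares: 4², 5², 6², …).
Fourth value — +6 each step: 49, 55, 61, 67 → 73.
So the next element is {21, -243, 64, 73}.

{21, -243, 64, 73}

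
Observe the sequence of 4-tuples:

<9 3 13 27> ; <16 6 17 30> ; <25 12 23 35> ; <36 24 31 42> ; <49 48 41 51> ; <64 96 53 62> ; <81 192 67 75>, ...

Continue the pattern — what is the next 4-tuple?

<100 384 83 90>

For the first part, perfect squares: 3², 4², 5², …: 9, 16, 25, 36, 49, 64, 81 → 100.
Second part goes 3, 6, 12, 24, 48, 96, 192 → 384 (×2 each step).
Third part: 13, 17, 23, 31, 41, 53, 67 → 83 (differences are 4, 6, 8, … (increasing by 2 each time)).
Fourth part — differences are 3, 5, 7, … (increasing by 2 each time): 27, 30, 35, 42, 51, 62, 75 → 90.
So the next 4-tuple is <100 384 83 90>.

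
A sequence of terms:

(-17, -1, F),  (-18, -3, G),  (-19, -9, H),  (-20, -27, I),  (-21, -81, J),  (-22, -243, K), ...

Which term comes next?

First value — −1 each step: -17, -18, -19, -20, -21, -22 → -23.
Second value: ×3 each step, so -1, -3, -9, -27, -81, -243 → -729.
Letter: letters move forward 1 place in the alphabet, so F, G, H, I, J, K → L.
So the next term is (-23, -729, L).

(-23, -729, L)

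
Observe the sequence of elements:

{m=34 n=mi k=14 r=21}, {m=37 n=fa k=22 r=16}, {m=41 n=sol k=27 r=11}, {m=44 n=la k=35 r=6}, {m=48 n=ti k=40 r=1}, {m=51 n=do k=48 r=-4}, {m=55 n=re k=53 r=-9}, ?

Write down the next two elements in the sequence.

M: alternating steps +3, +4, +3, +4, …, so 34, 37, 41, 44, 48, 51, 55 → 58 → 62.
N: runs through the solfège scale do→ti; mi, fa, sol, la, ti, do, re → mi → fa.
K: alternating steps +8, +5, +8, +5, …; 14, 22, 27, 35, 40, 48, 53 → 61 → 66.
R: 21, 16, 11, 6, 1, -4, -9 → -14 → -19 (−5 each step).
So the next two elements are {m=58 n=mi k=61 r=-14} and {m=62 n=fa k=66 r=-19}.

{m=58 n=mi k=61 r=-14}, {m=62 n=fa k=66 r=-19}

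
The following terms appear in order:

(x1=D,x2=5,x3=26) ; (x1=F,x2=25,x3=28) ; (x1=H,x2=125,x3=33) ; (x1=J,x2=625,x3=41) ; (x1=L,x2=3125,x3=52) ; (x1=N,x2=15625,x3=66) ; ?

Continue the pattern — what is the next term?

(x1=P,x2=78125,x3=83)

For the x1, letters move forward 2 places in the alphabet: D, F, H, J, L, N → P.
X2: ×5 each step, so 5, 25, 125, 625, 3125, 15625 → 78125.
X3 — differences are 2, 5, 8, … (increasing by 3 each time): 26, 28, 33, 41, 52, 66 → 83.
Putting it together: (x1=P,x2=78125,x3=83).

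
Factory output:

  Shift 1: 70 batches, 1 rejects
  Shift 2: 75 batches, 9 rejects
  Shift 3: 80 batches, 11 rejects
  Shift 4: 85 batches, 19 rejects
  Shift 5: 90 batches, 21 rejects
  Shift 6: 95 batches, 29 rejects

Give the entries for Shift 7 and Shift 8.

Batches: +5 each step; 70, 75, 80, 85, 90, 95 → 100 → 105.
Rejects: alternating steps +8, +2, +8, +2, …, so 1, 9, 11, 19, 21, 29 → 31 → 39.
Putting the parts together: 100 batches, 31 rejects and then 105 batches, 39 rejects.

100 batches, 31 rejects; 105 batches, 39 rejects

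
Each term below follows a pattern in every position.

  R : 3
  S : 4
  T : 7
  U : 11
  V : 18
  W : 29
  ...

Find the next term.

Letter: R, S, T, U, V, W → X (letters move forward 1 place in the alphabet).
Second entry: each term is the sum of the two before it, so 3, 4, 7, 11, 18, 29 → 47.
Putting it together: X : 47.

X : 47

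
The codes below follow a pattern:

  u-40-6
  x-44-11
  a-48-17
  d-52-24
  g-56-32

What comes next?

Letter: letters move forward 3 places in the alphabet, wrapping Z→A, so u, x, a, d, g → j.
Second component: +4 each step, so 40, 44, 48, 52, 56 → 60.
Third component: differences are 5, 6, 7, … (increasing by 1 each time); 6, 11, 17, 24, 32 → 41.
So the next code is j-60-41.

j-60-41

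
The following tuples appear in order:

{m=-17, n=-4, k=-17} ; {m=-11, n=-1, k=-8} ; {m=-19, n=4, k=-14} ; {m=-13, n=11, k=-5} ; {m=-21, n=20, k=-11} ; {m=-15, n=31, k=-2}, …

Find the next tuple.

For the m, alternating steps +6, −8, +6, −8, …: -17, -11, -19, -13, -21, -15 → -23.
N: differences are 3, 5, 7, … (increasing by 2 each time); -4, -1, 4, 11, 20, 31 → 44.
K: alternating steps +9, −6, +9, −6, …; -17, -8, -14, -5, -11, -2 → -8.
So the next tuple is {m=-23, n=44, k=-8}.

{m=-23, n=44, k=-8}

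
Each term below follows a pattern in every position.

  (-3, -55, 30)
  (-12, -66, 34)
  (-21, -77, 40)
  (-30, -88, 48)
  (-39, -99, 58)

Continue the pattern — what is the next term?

(-48, -110, 70)

For the first component, −9 each step: -3, -12, -21, -30, -39 → -48.
Second component: −11 each step, so -55, -66, -77, -88, -99 → -110.
For the third component, differences are 4, 6, 8, … (increasing by 2 each time): 30, 34, 40, 48, 58 → 70.
Combining the parts gives (-48, -110, 70).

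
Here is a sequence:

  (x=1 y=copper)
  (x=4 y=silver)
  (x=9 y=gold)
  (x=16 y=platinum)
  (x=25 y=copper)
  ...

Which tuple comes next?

X: perfect squares: 1², 2², 3², …, so 1, 4, 9, 16, 25 → 36.
Y: copper, silver, gold, platinum, copper → silver (repeats copper → silver → gold → platinum).
So the next tuple is (x=36 y=silver).

(x=36 y=silver)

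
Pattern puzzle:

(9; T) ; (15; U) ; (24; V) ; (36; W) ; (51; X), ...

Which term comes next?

(69; Y)

First component: differences are 6, 9, 12, … (increasing by 3 each time); 9, 15, 24, 36, 51 → 69.
Letter — letters move forward 1 place in the alphabet: T, U, V, W, X → Y.
So the next term is (69; Y).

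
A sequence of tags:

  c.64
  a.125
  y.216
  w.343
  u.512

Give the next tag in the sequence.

s.729

For the letter, letters move back 2 places in the alphabet, wrapping A→Z: c, a, y, w, u → s.
Second component: perfect cubes: 4³, 5³, 6³, …; 64, 125, 216, 343, 512 → 729.
Putting it together: s.729.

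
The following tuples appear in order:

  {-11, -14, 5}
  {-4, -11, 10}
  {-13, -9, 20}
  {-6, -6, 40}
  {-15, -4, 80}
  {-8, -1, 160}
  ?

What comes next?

{-17, 1, 320}

First slot: alternating steps +7, −9, +7, −9, …, so -11, -4, -13, -6, -15, -8 → -17.
Second slot: alternating steps +3, +2, +3, +2, …, so -14, -11, -9, -6, -4, -1 → 1.
Third slot: ×2 each step; 5, 10, 20, 40, 80, 160 → 320.
Combining the parts gives {-17, 1, 320}.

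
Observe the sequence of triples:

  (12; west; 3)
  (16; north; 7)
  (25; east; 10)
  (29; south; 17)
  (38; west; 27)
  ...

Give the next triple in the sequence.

First entry: alternating steps +4, +9, +4, +9, …, so 12, 16, 25, 29, 38 → 42.
Direction: repeats west → north → east → south; west, north, east, south, west → north.
Third entry: each term is the sum of the two before it, so 3, 7, 10, 17, 27 → 44.
So the next triple is (42; north; 44).

(42; north; 44)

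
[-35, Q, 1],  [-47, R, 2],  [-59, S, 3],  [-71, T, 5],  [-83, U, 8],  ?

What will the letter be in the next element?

For the letter, letters move forward 1 place in the alphabet: Q, R, S, T, U → V.

V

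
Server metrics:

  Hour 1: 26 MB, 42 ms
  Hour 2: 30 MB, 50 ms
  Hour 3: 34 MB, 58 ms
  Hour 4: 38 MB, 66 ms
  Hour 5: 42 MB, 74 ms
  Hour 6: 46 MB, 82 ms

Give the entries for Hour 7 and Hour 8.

50 MB, 90 ms; 54 MB, 98 ms

MB: 26, 30, 34, 38, 42, 46 → 50 → 54 (+4 each step).
Ms — +8 each step: 42, 50, 58, 66, 74, 82 → 90 → 98.
Putting the parts together: 50 MB, 90 ms and then 54 MB, 98 ms.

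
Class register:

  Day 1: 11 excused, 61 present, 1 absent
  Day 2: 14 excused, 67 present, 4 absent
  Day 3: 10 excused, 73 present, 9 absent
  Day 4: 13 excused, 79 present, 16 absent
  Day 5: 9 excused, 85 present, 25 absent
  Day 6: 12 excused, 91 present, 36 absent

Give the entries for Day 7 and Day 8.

For the excused, alternating steps +3, −4, +3, −4, …: 11, 14, 10, 13, 9, 12 → 8 → 11.
Present goes 61, 67, 73, 79, 85, 91 → 97 → 103 (+6 each step).
Absent: 1, 4, 9, 16, 25, 36 → 49 → 64 (perfect squares: 1², 2², 3², …).
So the next two lines are 8 excused, 97 present, 49 absent and 11 excused, 103 present, 64 absent.

8 excused, 97 present, 49 absent; 11 excused, 103 present, 64 absent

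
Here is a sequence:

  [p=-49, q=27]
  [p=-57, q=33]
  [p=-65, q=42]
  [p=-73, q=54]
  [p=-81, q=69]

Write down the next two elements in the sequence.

P — −8 each step: -49, -57, -65, -73, -81 → -89 → -97.
Q — differences are 6, 9, 12, … (increasing by 3 each time): 27, 33, 42, 54, 69 → 87 → 108.
Putting the parts together: [p=-89, q=87] and then [p=-97, q=108].

[p=-89, q=87], [p=-97, q=108]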